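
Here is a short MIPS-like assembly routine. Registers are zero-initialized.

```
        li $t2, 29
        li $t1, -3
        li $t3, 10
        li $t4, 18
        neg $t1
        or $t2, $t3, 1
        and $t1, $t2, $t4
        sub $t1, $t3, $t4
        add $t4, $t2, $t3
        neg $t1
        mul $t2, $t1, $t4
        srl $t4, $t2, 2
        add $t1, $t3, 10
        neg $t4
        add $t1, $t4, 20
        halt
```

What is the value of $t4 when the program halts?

after li $t2, 29: $t2=29
after li $t1, -3: $t1=-3
after li $t3, 10: $t3=10
after li $t4, 18: $t4=18
after neg $t1: $t1=-(-3)=3
after or $t2, $t3, 1: $t2=10|1=11
after and $t1, $t2, $t4: $t1=11&18=2
after sub $t1, $t3, $t4: $t1=10-18=-8
after add $t4, $t2, $t3: $t4=11+10=21
after neg $t1: $t1=-(-8)=8
after mul $t2, $t1, $t4: $t2=8*21=168
after srl $t4, $t2, 2: $t4=168>>2=42
after add $t1, $t3, 10: $t1=10+10=20
after neg $t4: $t4=-(42)=-42
after add $t1, $t4, 20: $t1=(-42)+20=-22
halt.

-42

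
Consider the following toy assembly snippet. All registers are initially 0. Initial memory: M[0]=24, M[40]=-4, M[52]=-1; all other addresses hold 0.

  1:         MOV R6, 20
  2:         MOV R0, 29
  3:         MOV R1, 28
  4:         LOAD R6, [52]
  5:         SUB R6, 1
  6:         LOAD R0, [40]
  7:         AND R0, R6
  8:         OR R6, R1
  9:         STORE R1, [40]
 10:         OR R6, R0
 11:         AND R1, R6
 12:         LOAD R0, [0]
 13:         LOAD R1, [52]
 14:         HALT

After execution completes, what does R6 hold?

R6=20
R0=29
R1=28
R6=M[52]=-1
R6=(-1)-1=-2
R0=M[40]=-4
R0=(-4)&(-2)=-4
R6=(-2)|28=-2
STORE R1, [40] → M[40]=28
R6=(-2)|(-4)=-2
R1=28&(-2)=28
R0=M[0]=24
R1=M[52]=-1
halt.

-2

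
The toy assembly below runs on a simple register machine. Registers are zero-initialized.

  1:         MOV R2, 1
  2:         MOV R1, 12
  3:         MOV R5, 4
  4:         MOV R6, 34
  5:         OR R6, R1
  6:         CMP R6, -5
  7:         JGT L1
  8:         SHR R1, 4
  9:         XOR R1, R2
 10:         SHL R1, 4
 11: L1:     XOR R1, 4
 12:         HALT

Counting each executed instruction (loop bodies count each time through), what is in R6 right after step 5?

MOV R2, 1 → R2=1
MOV R1, 12 → R1=12
MOV R5, 4 → R5=4
MOV R6, 34 → R6=34
OR R6, R1 → R6=34|12=46
After step 5: R6 = 46.

46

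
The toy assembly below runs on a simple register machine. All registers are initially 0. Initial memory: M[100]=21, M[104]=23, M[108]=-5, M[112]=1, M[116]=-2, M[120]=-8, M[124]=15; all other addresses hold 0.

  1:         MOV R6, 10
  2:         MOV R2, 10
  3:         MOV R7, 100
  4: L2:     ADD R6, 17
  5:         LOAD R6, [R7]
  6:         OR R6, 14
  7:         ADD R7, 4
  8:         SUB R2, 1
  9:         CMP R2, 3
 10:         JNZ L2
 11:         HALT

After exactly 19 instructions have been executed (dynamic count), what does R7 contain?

MOV R6, 10 → R6=10
MOV R2, 10 → R2=10
MOV R7, 100 → R7=100
ADD R6, 17 → R6=10+17=27
LOAD R6, [R7] → R6=M[100]=21
OR R6, 14 → R6=21|14=31
ADD R7, 4 → R7=100+4=104
SUB R2, 1 → R2=10-1=9
CMP R2, 3  (cmp 9,3)
JNZ L2: taken
ADD R6, 17 → R6=31+17=48
LOAD R6, [R7] → R6=M[104]=23
OR R6, 14 → R6=23|14=31
ADD R7, 4 → R7=104+4=108
SUB R2, 1 → R2=9-1=8
CMP R2, 3  (cmp 8,3)
JNZ L2: taken
ADD R6, 17 → R6=31+17=48
LOAD R6, [R7] → R6=M[108]=-5
After step 19: R7 = 108.

108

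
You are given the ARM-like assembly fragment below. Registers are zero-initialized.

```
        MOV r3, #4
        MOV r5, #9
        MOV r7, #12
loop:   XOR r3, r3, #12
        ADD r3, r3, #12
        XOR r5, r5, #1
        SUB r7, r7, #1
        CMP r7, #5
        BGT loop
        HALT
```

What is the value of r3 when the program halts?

r3=4
r5=9
r7=12
r3=4^12=8
r3=8+12=20
r5=9^1=8
r7=12-1=11
CMP r7, #5  (cmp 11,5)
BGT loop: taken
r3=20^12=24
r3=24+12=36
r5=8^1=9
r7=11-1=10
CMP r7, #5  (cmp 10,5)
BGT loop: taken
r3=36^12=40
r3=40+12=52
r5=9^1=8
r7=10-1=9
CMP r7, #5  (cmp 9,5)
BGT loop: taken
r3=52^12=56
r3=56+12=68
r5=8^1=9
r7=9-1=8
CMP r7, #5  (cmp 8,5)
BGT loop: taken
r3=68^12=72
r3=72+12=84
r5=9^1=8
r7=8-1=7
CMP r7, #5  (cmp 7,5)
BGT loop: taken
r3=84^12=88
r3=88+12=100
r5=8^1=9
r7=7-1=6
CMP r7, #5  (cmp 6,5)
BGT loop: taken
r3=100^12=104
r3=104+12=116
r5=9^1=8
r7=6-1=5
CMP r7, #5  (cmp 5,5)
BGT loop: not taken
halt.

116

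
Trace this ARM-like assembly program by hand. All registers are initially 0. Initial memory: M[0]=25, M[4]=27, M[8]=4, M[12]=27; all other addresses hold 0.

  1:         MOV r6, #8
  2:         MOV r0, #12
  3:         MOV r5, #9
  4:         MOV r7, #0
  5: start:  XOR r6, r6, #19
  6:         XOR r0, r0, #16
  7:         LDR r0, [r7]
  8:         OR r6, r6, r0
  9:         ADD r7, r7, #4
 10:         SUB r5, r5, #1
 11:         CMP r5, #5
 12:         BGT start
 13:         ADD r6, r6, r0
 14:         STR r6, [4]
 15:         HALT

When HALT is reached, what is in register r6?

58

MOV r6, #8 → r6=8
MOV r0, #12 → r0=12
MOV r5, #9 → r5=9
MOV r7, #0 → r7=0
XOR r6, r6, #19 → r6=8^19=27
XOR r0, r0, #16 → r0=12^16=28
LDR r0, [r7] → r0=M[0]=25
OR r6, r6, r0 → r6=27|25=27
ADD r7, r7, #4 → r7=0+4=4
SUB r5, r5, #1 → r5=9-1=8
CMP r5, #5  (cmp 8,5)
BGT start: taken
XOR r6, r6, #19 → r6=27^19=8
XOR r0, r0, #16 → r0=25^16=9
LDR r0, [r7] → r0=M[4]=27
OR r6, r6, r0 → r6=8|27=27
ADD r7, r7, #4 → r7=4+4=8
SUB r5, r5, #1 → r5=8-1=7
CMP r5, #5  (cmp 7,5)
BGT start: taken
XOR r6, r6, #19 → r6=27^19=8
XOR r0, r0, #16 → r0=27^16=11
LDR r0, [r7] → r0=M[8]=4
OR r6, r6, r0 → r6=8|4=12
ADD r7, r7, #4 → r7=8+4=12
SUB r5, r5, #1 → r5=7-1=6
CMP r5, #5  (cmp 6,5)
BGT start: taken
XOR r6, r6, #19 → r6=12^19=31
XOR r0, r0, #16 → r0=4^16=20
LDR r0, [r7] → r0=M[12]=27
OR r6, r6, r0 → r6=31|27=31
ADD r7, r7, #4 → r7=12+4=16
SUB r5, r5, #1 → r5=6-1=5
CMP r5, #5  (cmp 5,5)
BGT start: not taken
ADD r6, r6, r0 → r6=31+27=58
STR r6, [4] → M[4]=58
halt.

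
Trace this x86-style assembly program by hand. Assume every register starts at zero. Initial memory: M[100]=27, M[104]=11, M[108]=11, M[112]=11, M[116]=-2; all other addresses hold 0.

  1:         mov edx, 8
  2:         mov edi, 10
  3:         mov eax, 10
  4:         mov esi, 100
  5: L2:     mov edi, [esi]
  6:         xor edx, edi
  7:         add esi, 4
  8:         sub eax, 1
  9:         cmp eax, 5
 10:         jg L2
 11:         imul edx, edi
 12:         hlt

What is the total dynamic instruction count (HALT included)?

after mov edx, 8: edx=8
after mov edi, 10: edi=10
after mov eax, 10: eax=10
after mov esi, 100: esi=100
after mov edi, [esi]: edi=M[100]=27
after xor edx, edi: edx=8^27=19
after add esi, 4: esi=100+4=104
after sub eax, 1: eax=10-1=9
cmp eax, 5  (cmp 9,5)
jg L2: taken
after mov edi, [esi]: edi=M[104]=11
after xor edx, edi: edx=19^11=24
after add esi, 4: esi=104+4=108
after sub eax, 1: eax=9-1=8
cmp eax, 5  (cmp 8,5)
jg L2: taken
after mov edi, [esi]: edi=M[108]=11
after xor edx, edi: edx=24^11=19
after add esi, 4: esi=108+4=112
after sub eax, 1: eax=8-1=7
cmp eax, 5  (cmp 7,5)
jg L2: taken
after mov edi, [esi]: edi=M[112]=11
after xor edx, edi: edx=19^11=24
after add esi, 4: esi=112+4=116
after sub eax, 1: eax=7-1=6
cmp eax, 5  (cmp 6,5)
jg L2: taken
after mov edi, [esi]: edi=M[116]=-2
after xor edx, edi: edx=24^(-2)=-26
after add esi, 4: esi=116+4=120
after sub eax, 1: eax=6-1=5
cmp eax, 5  (cmp 5,5)
jg L2: not taken
after imul edx, edi: edx=(-26)*(-2)=52
halt.
Total executed instructions: 36.

36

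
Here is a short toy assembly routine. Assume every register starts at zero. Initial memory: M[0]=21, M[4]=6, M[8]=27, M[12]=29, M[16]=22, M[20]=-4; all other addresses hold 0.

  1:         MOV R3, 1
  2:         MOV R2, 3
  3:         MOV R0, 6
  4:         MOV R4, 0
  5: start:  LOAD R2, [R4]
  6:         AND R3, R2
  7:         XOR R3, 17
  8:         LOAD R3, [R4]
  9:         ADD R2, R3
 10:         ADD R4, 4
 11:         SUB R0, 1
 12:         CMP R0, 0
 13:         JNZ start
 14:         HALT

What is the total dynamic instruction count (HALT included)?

59

R3=1
R2=3
R0=6
R4=0
R2=M[0]=21
R3=1&21=1
R3=1^17=16
R3=M[0]=21
R2=21+21=42
R4=0+4=4
R0=6-1=5
CMP R0, 0  (cmp 5,0)
JNZ start: taken
R2=M[4]=6
R3=21&6=4
R3=4^17=21
R3=M[4]=6
R2=6+6=12
R4=4+4=8
R0=5-1=4
CMP R0, 0  (cmp 4,0)
JNZ start: taken
R2=M[8]=27
R3=6&27=2
R3=2^17=19
R3=M[8]=27
R2=27+27=54
R4=8+4=12
R0=4-1=3
CMP R0, 0  (cmp 3,0)
JNZ start: taken
R2=M[12]=29
R3=27&29=25
R3=25^17=8
R3=M[12]=29
R2=29+29=58
R4=12+4=16
R0=3-1=2
CMP R0, 0  (cmp 2,0)
JNZ start: taken
R2=M[16]=22
R3=29&22=20
R3=20^17=5
R3=M[16]=22
R2=22+22=44
R4=16+4=20
R0=2-1=1
CMP R0, 0  (cmp 1,0)
JNZ start: taken
R2=M[20]=-4
R3=22&(-4)=20
R3=20^17=5
R3=M[20]=-4
R2=(-4)+(-4)=-8
R4=20+4=24
R0=1-1=0
CMP R0, 0  (cmp 0,0)
JNZ start: not taken
halt.
Total executed instructions: 59.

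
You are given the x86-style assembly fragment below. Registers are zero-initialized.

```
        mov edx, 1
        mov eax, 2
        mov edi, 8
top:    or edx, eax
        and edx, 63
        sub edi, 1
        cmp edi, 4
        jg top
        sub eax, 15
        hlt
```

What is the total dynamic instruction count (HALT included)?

25

after mov edx, 1: edx=1
after mov eax, 2: eax=2
after mov edi, 8: edi=8
after or edx, eax: edx=1|2=3
after and edx, 63: edx=3&63=3
after sub edi, 1: edi=8-1=7
cmp edi, 4  (cmp 7,4)
jg top: taken
after or edx, eax: edx=3|2=3
after and edx, 63: edx=3&63=3
after sub edi, 1: edi=7-1=6
cmp edi, 4  (cmp 6,4)
jg top: taken
after or edx, eax: edx=3|2=3
after and edx, 63: edx=3&63=3
after sub edi, 1: edi=6-1=5
cmp edi, 4  (cmp 5,4)
jg top: taken
after or edx, eax: edx=3|2=3
after and edx, 63: edx=3&63=3
after sub edi, 1: edi=5-1=4
cmp edi, 4  (cmp 4,4)
jg top: not taken
after sub eax, 15: eax=2-15=-13
halt.
Total executed instructions: 25.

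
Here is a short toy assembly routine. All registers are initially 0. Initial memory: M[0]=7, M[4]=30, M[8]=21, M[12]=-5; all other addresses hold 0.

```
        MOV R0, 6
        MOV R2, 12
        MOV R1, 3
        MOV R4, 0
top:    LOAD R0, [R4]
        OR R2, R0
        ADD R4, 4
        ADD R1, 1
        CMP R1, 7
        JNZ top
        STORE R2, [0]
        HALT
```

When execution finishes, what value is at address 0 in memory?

MOV R0, 6 → R0=6
MOV R2, 12 → R2=12
MOV R1, 3 → R1=3
MOV R4, 0 → R4=0
LOAD R0, [R4] → R0=M[0]=7
OR R2, R0 → R2=12|7=15
ADD R4, 4 → R4=0+4=4
ADD R1, 1 → R1=3+1=4
CMP R1, 7  (cmp 4,7)
JNZ top: taken
LOAD R0, [R4] → R0=M[4]=30
OR R2, R0 → R2=15|30=31
ADD R4, 4 → R4=4+4=8
ADD R1, 1 → R1=4+1=5
CMP R1, 7  (cmp 5,7)
JNZ top: taken
LOAD R0, [R4] → R0=M[8]=21
OR R2, R0 → R2=31|21=31
ADD R4, 4 → R4=8+4=12
ADD R1, 1 → R1=5+1=6
CMP R1, 7  (cmp 6,7)
JNZ top: taken
LOAD R0, [R4] → R0=M[12]=-5
OR R2, R0 → R2=31|(-5)=-1
ADD R4, 4 → R4=12+4=16
ADD R1, 1 → R1=6+1=7
CMP R1, 7  (cmp 7,7)
JNZ top: not taken
STORE R2, [0] → M[0]=-1
halt.

-1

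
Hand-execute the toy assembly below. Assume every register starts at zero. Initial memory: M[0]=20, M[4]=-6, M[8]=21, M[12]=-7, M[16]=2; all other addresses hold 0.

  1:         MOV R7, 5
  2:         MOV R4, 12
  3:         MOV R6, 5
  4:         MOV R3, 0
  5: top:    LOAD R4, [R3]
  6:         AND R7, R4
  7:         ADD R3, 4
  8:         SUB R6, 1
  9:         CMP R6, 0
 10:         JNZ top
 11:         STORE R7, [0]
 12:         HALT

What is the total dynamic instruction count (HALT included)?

MOV R7, 5 → R7=5
MOV R4, 12 → R4=12
MOV R6, 5 → R6=5
MOV R3, 0 → R3=0
LOAD R4, [R3] → R4=M[0]=20
AND R7, R4 → R7=5&20=4
ADD R3, 4 → R3=0+4=4
SUB R6, 1 → R6=5-1=4
CMP R6, 0  (cmp 4,0)
JNZ top: taken
LOAD R4, [R3] → R4=M[4]=-6
AND R7, R4 → R7=4&(-6)=0
ADD R3, 4 → R3=4+4=8
SUB R6, 1 → R6=4-1=3
CMP R6, 0  (cmp 3,0)
JNZ top: taken
LOAD R4, [R3] → R4=M[8]=21
AND R7, R4 → R7=0&21=0
ADD R3, 4 → R3=8+4=12
SUB R6, 1 → R6=3-1=2
CMP R6, 0  (cmp 2,0)
JNZ top: taken
LOAD R4, [R3] → R4=M[12]=-7
AND R7, R4 → R7=0&(-7)=0
ADD R3, 4 → R3=12+4=16
SUB R6, 1 → R6=2-1=1
CMP R6, 0  (cmp 1,0)
JNZ top: taken
LOAD R4, [R3] → R4=M[16]=2
AND R7, R4 → R7=0&2=0
ADD R3, 4 → R3=16+4=20
SUB R6, 1 → R6=1-1=0
CMP R6, 0  (cmp 0,0)
JNZ top: not taken
STORE R7, [0] → M[0]=0
halt.
Total executed instructions: 36.

36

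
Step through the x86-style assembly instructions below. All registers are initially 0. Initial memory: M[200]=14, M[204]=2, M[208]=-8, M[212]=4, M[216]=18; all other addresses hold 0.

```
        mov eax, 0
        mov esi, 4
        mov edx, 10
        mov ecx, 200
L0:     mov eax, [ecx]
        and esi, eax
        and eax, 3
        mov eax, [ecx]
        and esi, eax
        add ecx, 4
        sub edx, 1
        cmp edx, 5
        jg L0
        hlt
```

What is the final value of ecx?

mov eax, 0 → eax=0
mov esi, 4 → esi=4
mov edx, 10 → edx=10
mov ecx, 200 → ecx=200
mov eax, [ecx] → eax=M[200]=14
and esi, eax → esi=4&14=4
and eax, 3 → eax=14&3=2
mov eax, [ecx] → eax=M[200]=14
and esi, eax → esi=4&14=4
add ecx, 4 → ecx=200+4=204
sub edx, 1 → edx=10-1=9
cmp edx, 5  (cmp 9,5)
jg L0: taken
mov eax, [ecx] → eax=M[204]=2
and esi, eax → esi=4&2=0
and eax, 3 → eax=2&3=2
mov eax, [ecx] → eax=M[204]=2
and esi, eax → esi=0&2=0
add ecx, 4 → ecx=204+4=208
sub edx, 1 → edx=9-1=8
cmp edx, 5  (cmp 8,5)
jg L0: taken
mov eax, [ecx] → eax=M[208]=-8
and esi, eax → esi=0&(-8)=0
and eax, 3 → eax=(-8)&3=0
mov eax, [ecx] → eax=M[208]=-8
and esi, eax → esi=0&(-8)=0
add ecx, 4 → ecx=208+4=212
sub edx, 1 → edx=8-1=7
cmp edx, 5  (cmp 7,5)
jg L0: taken
mov eax, [ecx] → eax=M[212]=4
and esi, eax → esi=0&4=0
and eax, 3 → eax=4&3=0
mov eax, [ecx] → eax=M[212]=4
and esi, eax → esi=0&4=0
add ecx, 4 → ecx=212+4=216
sub edx, 1 → edx=7-1=6
cmp edx, 5  (cmp 6,5)
jg L0: taken
mov eax, [ecx] → eax=M[216]=18
and esi, eax → esi=0&18=0
and eax, 3 → eax=18&3=2
mov eax, [ecx] → eax=M[216]=18
and esi, eax → esi=0&18=0
add ecx, 4 → ecx=216+4=220
sub edx, 1 → edx=6-1=5
cmp edx, 5  (cmp 5,5)
jg L0: not taken
halt.

220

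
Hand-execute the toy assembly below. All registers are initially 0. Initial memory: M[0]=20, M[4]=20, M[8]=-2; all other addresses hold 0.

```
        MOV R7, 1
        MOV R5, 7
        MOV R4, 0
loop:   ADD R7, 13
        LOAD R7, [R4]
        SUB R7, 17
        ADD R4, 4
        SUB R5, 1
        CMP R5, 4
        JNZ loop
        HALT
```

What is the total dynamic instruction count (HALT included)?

25

after MOV R7, 1: R7=1
after MOV R5, 7: R5=7
after MOV R4, 0: R4=0
after ADD R7, 13: R7=1+13=14
after LOAD R7, [R4]: R7=M[0]=20
after SUB R7, 17: R7=20-17=3
after ADD R4, 4: R4=0+4=4
after SUB R5, 1: R5=7-1=6
CMP R5, 4  (cmp 6,4)
JNZ loop: taken
after ADD R7, 13: R7=3+13=16
after LOAD R7, [R4]: R7=M[4]=20
after SUB R7, 17: R7=20-17=3
after ADD R4, 4: R4=4+4=8
after SUB R5, 1: R5=6-1=5
CMP R5, 4  (cmp 5,4)
JNZ loop: taken
after ADD R7, 13: R7=3+13=16
after LOAD R7, [R4]: R7=M[8]=-2
after SUB R7, 17: R7=(-2)-17=-19
after ADD R4, 4: R4=8+4=12
after SUB R5, 1: R5=5-1=4
CMP R5, 4  (cmp 4,4)
JNZ loop: not taken
halt.
Total executed instructions: 25.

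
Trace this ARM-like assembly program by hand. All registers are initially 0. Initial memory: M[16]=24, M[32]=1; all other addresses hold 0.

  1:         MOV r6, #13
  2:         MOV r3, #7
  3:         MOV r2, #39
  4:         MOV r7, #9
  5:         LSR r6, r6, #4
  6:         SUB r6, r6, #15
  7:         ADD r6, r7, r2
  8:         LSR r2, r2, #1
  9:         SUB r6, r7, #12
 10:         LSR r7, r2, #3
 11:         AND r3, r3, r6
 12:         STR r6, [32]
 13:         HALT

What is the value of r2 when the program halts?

r6=13
r3=7
r2=39
r7=9
r6=13>>4=0
r6=0-15=-15
r6=9+39=48
r2=39>>1=19
r6=9-12=-3
r7=19>>3=2
r3=7&(-3)=5
STR r6, [32] → M[32]=-3
halt.

19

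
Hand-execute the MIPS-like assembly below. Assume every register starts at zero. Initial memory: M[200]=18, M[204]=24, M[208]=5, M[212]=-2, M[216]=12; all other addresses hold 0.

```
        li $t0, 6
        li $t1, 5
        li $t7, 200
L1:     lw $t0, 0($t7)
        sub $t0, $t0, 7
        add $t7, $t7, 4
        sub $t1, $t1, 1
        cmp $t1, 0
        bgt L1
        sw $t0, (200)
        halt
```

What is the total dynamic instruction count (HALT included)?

35

li $t0, 6 → $t0=6
li $t1, 5 → $t1=5
li $t7, 200 → $t7=200
lw $t0, 0($t7) → $t0=M[200]=18
sub $t0, $t0, 7 → $t0=18-7=11
add $t7, $t7, 4 → $t7=200+4=204
sub $t1, $t1, 1 → $t1=5-1=4
cmp $t1, 0  (cmp 4,0)
bgt L1: taken
lw $t0, 0($t7) → $t0=M[204]=24
sub $t0, $t0, 7 → $t0=24-7=17
add $t7, $t7, 4 → $t7=204+4=208
sub $t1, $t1, 1 → $t1=4-1=3
cmp $t1, 0  (cmp 3,0)
bgt L1: taken
lw $t0, 0($t7) → $t0=M[208]=5
sub $t0, $t0, 7 → $t0=5-7=-2
add $t7, $t7, 4 → $t7=208+4=212
sub $t1, $t1, 1 → $t1=3-1=2
cmp $t1, 0  (cmp 2,0)
bgt L1: taken
lw $t0, 0($t7) → $t0=M[212]=-2
sub $t0, $t0, 7 → $t0=(-2)-7=-9
add $t7, $t7, 4 → $t7=212+4=216
sub $t1, $t1, 1 → $t1=2-1=1
cmp $t1, 0  (cmp 1,0)
bgt L1: taken
lw $t0, 0($t7) → $t0=M[216]=12
sub $t0, $t0, 7 → $t0=12-7=5
add $t7, $t7, 4 → $t7=216+4=220
sub $t1, $t1, 1 → $t1=1-1=0
cmp $t1, 0  (cmp 0,0)
bgt L1: not taken
sw $t0, (200) → M[200]=5
halt.
Total executed instructions: 35.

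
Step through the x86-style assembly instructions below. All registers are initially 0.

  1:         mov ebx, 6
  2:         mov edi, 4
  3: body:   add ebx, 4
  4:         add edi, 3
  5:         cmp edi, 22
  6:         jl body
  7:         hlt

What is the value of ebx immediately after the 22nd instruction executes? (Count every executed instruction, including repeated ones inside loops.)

26

after mov ebx, 6: ebx=6
after mov edi, 4: edi=4
after add ebx, 4: ebx=6+4=10
after add edi, 3: edi=4+3=7
cmp edi, 22  (cmp 7,22)
jl body: taken
after add ebx, 4: ebx=10+4=14
after add edi, 3: edi=7+3=10
cmp edi, 22  (cmp 10,22)
jl body: taken
after add ebx, 4: ebx=14+4=18
after add edi, 3: edi=10+3=13
cmp edi, 22  (cmp 13,22)
jl body: taken
after add ebx, 4: ebx=18+4=22
after add edi, 3: edi=13+3=16
cmp edi, 22  (cmp 16,22)
jl body: taken
after add ebx, 4: ebx=22+4=26
after add edi, 3: edi=16+3=19
cmp edi, 22  (cmp 19,22)
jl body: taken
After step 22: ebx = 26.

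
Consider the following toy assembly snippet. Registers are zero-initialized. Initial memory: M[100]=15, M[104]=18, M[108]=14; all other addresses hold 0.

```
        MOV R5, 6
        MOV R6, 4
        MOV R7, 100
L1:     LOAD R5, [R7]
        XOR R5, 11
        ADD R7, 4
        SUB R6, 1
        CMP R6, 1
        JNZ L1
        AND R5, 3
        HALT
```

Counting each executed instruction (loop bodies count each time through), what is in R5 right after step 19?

5

R5=6
R6=4
R7=100
R5=M[100]=15
R5=15^11=4
R7=100+4=104
R6=4-1=3
CMP R6, 1  (cmp 3,1)
JNZ L1: taken
R5=M[104]=18
R5=18^11=25
R7=104+4=108
R6=3-1=2
CMP R6, 1  (cmp 2,1)
JNZ L1: taken
R5=M[108]=14
R5=14^11=5
R7=108+4=112
R6=2-1=1
After step 19: R5 = 5.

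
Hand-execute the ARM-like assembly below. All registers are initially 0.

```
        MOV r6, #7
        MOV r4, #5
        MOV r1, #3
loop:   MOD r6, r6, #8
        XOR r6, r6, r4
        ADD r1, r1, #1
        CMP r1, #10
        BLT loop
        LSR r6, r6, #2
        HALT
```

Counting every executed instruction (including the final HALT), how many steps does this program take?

40

after MOV r6, #7: r6=7
after MOV r4, #5: r4=5
after MOV r1, #3: r1=3
after MOD r6, r6, #8: r6=7%8=7
after XOR r6, r6, r4: r6=7^5=2
after ADD r1, r1, #1: r1=3+1=4
CMP r1, #10  (cmp 4,10)
BLT loop: taken
after MOD r6, r6, #8: r6=2%8=2
after XOR r6, r6, r4: r6=2^5=7
after ADD r1, r1, #1: r1=4+1=5
CMP r1, #10  (cmp 5,10)
BLT loop: taken
after MOD r6, r6, #8: r6=7%8=7
after XOR r6, r6, r4: r6=7^5=2
after ADD r1, r1, #1: r1=5+1=6
CMP r1, #10  (cmp 6,10)
BLT loop: taken
after MOD r6, r6, #8: r6=2%8=2
after XOR r6, r6, r4: r6=2^5=7
after ADD r1, r1, #1: r1=6+1=7
CMP r1, #10  (cmp 7,10)
BLT loop: taken
after MOD r6, r6, #8: r6=7%8=7
after XOR r6, r6, r4: r6=7^5=2
after ADD r1, r1, #1: r1=7+1=8
CMP r1, #10  (cmp 8,10)
BLT loop: taken
after MOD r6, r6, #8: r6=2%8=2
after XOR r6, r6, r4: r6=2^5=7
after ADD r1, r1, #1: r1=8+1=9
CMP r1, #10  (cmp 9,10)
BLT loop: taken
after MOD r6, r6, #8: r6=7%8=7
after XOR r6, r6, r4: r6=7^5=2
after ADD r1, r1, #1: r1=9+1=10
CMP r1, #10  (cmp 10,10)
BLT loop: not taken
after LSR r6, r6, #2: r6=2>>2=0
halt.
Total executed instructions: 40.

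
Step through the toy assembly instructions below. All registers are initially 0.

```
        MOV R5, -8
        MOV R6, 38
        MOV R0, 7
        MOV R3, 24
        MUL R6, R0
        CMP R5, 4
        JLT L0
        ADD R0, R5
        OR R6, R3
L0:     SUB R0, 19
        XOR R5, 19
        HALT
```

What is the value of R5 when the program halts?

R5=-8
R6=38
R0=7
R3=24
R6=38*7=266
CMP R5, 4  (cmp -8,4)
JLT L0: taken
R0=7-19=-12
R5=(-8)^19=-21
halt.

-21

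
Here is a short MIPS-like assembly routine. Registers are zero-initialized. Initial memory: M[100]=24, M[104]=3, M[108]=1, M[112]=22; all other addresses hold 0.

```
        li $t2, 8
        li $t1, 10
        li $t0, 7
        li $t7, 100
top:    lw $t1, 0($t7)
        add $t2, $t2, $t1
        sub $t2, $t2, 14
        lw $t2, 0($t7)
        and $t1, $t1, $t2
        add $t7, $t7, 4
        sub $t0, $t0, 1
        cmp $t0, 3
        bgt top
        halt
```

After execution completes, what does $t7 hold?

after li $t2, 8: $t2=8
after li $t1, 10: $t1=10
after li $t0, 7: $t0=7
after li $t7, 100: $t7=100
after lw $t1, 0($t7): $t1=M[100]=24
after add $t2, $t2, $t1: $t2=8+24=32
after sub $t2, $t2, 14: $t2=32-14=18
after lw $t2, 0($t7): $t2=M[100]=24
after and $t1, $t1, $t2: $t1=24&24=24
after add $t7, $t7, 4: $t7=100+4=104
after sub $t0, $t0, 1: $t0=7-1=6
cmp $t0, 3  (cmp 6,3)
bgt top: taken
after lw $t1, 0($t7): $t1=M[104]=3
after add $t2, $t2, $t1: $t2=24+3=27
after sub $t2, $t2, 14: $t2=27-14=13
after lw $t2, 0($t7): $t2=M[104]=3
after and $t1, $t1, $t2: $t1=3&3=3
after add $t7, $t7, 4: $t7=104+4=108
after sub $t0, $t0, 1: $t0=6-1=5
cmp $t0, 3  (cmp 5,3)
bgt top: taken
after lw $t1, 0($t7): $t1=M[108]=1
after add $t2, $t2, $t1: $t2=3+1=4
after sub $t2, $t2, 14: $t2=4-14=-10
after lw $t2, 0($t7): $t2=M[108]=1
after and $t1, $t1, $t2: $t1=1&1=1
after add $t7, $t7, 4: $t7=108+4=112
after sub $t0, $t0, 1: $t0=5-1=4
cmp $t0, 3  (cmp 4,3)
bgt top: taken
after lw $t1, 0($t7): $t1=M[112]=22
after add $t2, $t2, $t1: $t2=1+22=23
after sub $t2, $t2, 14: $t2=23-14=9
after lw $t2, 0($t7): $t2=M[112]=22
after and $t1, $t1, $t2: $t1=22&22=22
after add $t7, $t7, 4: $t7=112+4=116
after sub $t0, $t0, 1: $t0=4-1=3
cmp $t0, 3  (cmp 3,3)
bgt top: not taken
halt.

116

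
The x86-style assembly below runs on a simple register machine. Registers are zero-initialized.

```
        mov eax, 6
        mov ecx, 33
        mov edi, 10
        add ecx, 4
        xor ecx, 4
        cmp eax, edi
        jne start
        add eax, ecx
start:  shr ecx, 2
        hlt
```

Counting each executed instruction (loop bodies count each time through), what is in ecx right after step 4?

37

after mov eax, 6: eax=6
after mov ecx, 33: ecx=33
after mov edi, 10: edi=10
after add ecx, 4: ecx=33+4=37
After step 4: ecx = 37.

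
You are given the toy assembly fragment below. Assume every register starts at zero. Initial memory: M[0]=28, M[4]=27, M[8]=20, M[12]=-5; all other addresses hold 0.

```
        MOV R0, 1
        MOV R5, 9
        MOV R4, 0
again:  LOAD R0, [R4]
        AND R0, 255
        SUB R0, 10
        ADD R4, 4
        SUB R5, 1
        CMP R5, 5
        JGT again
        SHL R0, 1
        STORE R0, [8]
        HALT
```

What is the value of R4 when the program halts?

16

after MOV R0, 1: R0=1
after MOV R5, 9: R5=9
after MOV R4, 0: R4=0
after LOAD R0, [R4]: R0=M[0]=28
after AND R0, 255: R0=28&255=28
after SUB R0, 10: R0=28-10=18
after ADD R4, 4: R4=0+4=4
after SUB R5, 1: R5=9-1=8
CMP R5, 5  (cmp 8,5)
JGT again: taken
after LOAD R0, [R4]: R0=M[4]=27
after AND R0, 255: R0=27&255=27
after SUB R0, 10: R0=27-10=17
after ADD R4, 4: R4=4+4=8
after SUB R5, 1: R5=8-1=7
CMP R5, 5  (cmp 7,5)
JGT again: taken
after LOAD R0, [R4]: R0=M[8]=20
after AND R0, 255: R0=20&255=20
after SUB R0, 10: R0=20-10=10
after ADD R4, 4: R4=8+4=12
after SUB R5, 1: R5=7-1=6
CMP R5, 5  (cmp 6,5)
JGT again: taken
after LOAD R0, [R4]: R0=M[12]=-5
after AND R0, 255: R0=(-5)&255=251
after SUB R0, 10: R0=251-10=241
after ADD R4, 4: R4=12+4=16
after SUB R5, 1: R5=6-1=5
CMP R5, 5  (cmp 5,5)
JGT again: not taken
after SHL R0, 1: R0=241<<1=482
STORE R0, [8] → M[8]=482
halt.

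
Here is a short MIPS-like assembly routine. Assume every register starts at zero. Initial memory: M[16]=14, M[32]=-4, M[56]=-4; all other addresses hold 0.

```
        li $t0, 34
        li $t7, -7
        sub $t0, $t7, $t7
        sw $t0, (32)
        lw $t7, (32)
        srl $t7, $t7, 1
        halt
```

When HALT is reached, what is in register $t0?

0

li $t0, 34 → $t0=34
li $t7, -7 → $t7=-7
sub $t0, $t7, $t7 → $t0=(-7)-(-7)=0
sw $t0, (32) → M[32]=0
lw $t7, (32) → $t7=M[32]=0
srl $t7, $t7, 1 → $t7=0>>1=0
halt.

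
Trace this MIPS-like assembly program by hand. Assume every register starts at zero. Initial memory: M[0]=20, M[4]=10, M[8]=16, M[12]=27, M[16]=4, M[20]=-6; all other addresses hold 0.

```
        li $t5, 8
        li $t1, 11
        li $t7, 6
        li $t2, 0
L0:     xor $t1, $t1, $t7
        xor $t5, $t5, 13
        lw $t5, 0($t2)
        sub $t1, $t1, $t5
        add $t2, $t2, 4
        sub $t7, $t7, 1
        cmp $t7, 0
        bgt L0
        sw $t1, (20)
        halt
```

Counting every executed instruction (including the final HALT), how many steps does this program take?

$t5=8
$t1=11
$t7=6
$t2=0
$t1=11^6=13
$t5=8^13=5
$t5=M[0]=20
$t1=13-20=-7
$t2=0+4=4
$t7=6-1=5
cmp $t7, 0  (cmp 5,0)
bgt L0: taken
$t1=(-7)^5=-4
$t5=20^13=25
$t5=M[4]=10
$t1=(-4)-10=-14
$t2=4+4=8
$t7=5-1=4
cmp $t7, 0  (cmp 4,0)
bgt L0: taken
$t1=(-14)^4=-10
$t5=10^13=7
$t5=M[8]=16
$t1=(-10)-16=-26
$t2=8+4=12
$t7=4-1=3
cmp $t7, 0  (cmp 3,0)
bgt L0: taken
$t1=(-26)^3=-27
$t5=16^13=29
$t5=M[12]=27
$t1=(-27)-27=-54
$t2=12+4=16
$t7=3-1=2
cmp $t7, 0  (cmp 2,0)
bgt L0: taken
$t1=(-54)^2=-56
$t5=27^13=22
$t5=M[16]=4
$t1=(-56)-4=-60
$t2=16+4=20
$t7=2-1=1
cmp $t7, 0  (cmp 1,0)
bgt L0: taken
$t1=(-60)^1=-59
$t5=4^13=9
$t5=M[20]=-6
$t1=(-59)-(-6)=-53
$t2=20+4=24
$t7=1-1=0
cmp $t7, 0  (cmp 0,0)
bgt L0: not taken
sw $t1, (20) → M[20]=-53
halt.
Total executed instructions: 54.

54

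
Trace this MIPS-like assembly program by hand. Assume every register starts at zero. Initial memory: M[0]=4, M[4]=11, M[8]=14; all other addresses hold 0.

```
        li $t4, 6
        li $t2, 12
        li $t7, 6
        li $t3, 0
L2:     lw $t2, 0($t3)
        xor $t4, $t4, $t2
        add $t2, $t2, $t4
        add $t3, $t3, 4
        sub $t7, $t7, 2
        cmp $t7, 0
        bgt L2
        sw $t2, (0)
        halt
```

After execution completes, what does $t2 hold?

after li $t4, 6: $t4=6
after li $t2, 12: $t2=12
after li $t7, 6: $t7=6
after li $t3, 0: $t3=0
after lw $t2, 0($t3): $t2=M[0]=4
after xor $t4, $t4, $t2: $t4=6^4=2
after add $t2, $t2, $t4: $t2=4+2=6
after add $t3, $t3, 4: $t3=0+4=4
after sub $t7, $t7, 2: $t7=6-2=4
cmp $t7, 0  (cmp 4,0)
bgt L2: taken
after lw $t2, 0($t3): $t2=M[4]=11
after xor $t4, $t4, $t2: $t4=2^11=9
after add $t2, $t2, $t4: $t2=11+9=20
after add $t3, $t3, 4: $t3=4+4=8
after sub $t7, $t7, 2: $t7=4-2=2
cmp $t7, 0  (cmp 2,0)
bgt L2: taken
after lw $t2, 0($t3): $t2=M[8]=14
after xor $t4, $t4, $t2: $t4=9^14=7
after add $t2, $t2, $t4: $t2=14+7=21
after add $t3, $t3, 4: $t3=8+4=12
after sub $t7, $t7, 2: $t7=2-2=0
cmp $t7, 0  (cmp 0,0)
bgt L2: not taken
sw $t2, (0) → M[0]=21
halt.

21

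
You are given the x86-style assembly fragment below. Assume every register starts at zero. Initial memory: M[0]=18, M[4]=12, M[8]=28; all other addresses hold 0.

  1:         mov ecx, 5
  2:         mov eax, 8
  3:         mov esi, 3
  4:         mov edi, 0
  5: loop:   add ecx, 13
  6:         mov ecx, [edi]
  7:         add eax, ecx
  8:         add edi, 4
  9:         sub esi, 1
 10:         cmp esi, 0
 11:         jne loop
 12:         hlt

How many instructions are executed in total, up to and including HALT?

26

mov ecx, 5 → ecx=5
mov eax, 8 → eax=8
mov esi, 3 → esi=3
mov edi, 0 → edi=0
add ecx, 13 → ecx=5+13=18
mov ecx, [edi] → ecx=M[0]=18
add eax, ecx → eax=8+18=26
add edi, 4 → edi=0+4=4
sub esi, 1 → esi=3-1=2
cmp esi, 0  (cmp 2,0)
jne loop: taken
add ecx, 13 → ecx=18+13=31
mov ecx, [edi] → ecx=M[4]=12
add eax, ecx → eax=26+12=38
add edi, 4 → edi=4+4=8
sub esi, 1 → esi=2-1=1
cmp esi, 0  (cmp 1,0)
jne loop: taken
add ecx, 13 → ecx=12+13=25
mov ecx, [edi] → ecx=M[8]=28
add eax, ecx → eax=38+28=66
add edi, 4 → edi=8+4=12
sub esi, 1 → esi=1-1=0
cmp esi, 0  (cmp 0,0)
jne loop: not taken
halt.
Total executed instructions: 26.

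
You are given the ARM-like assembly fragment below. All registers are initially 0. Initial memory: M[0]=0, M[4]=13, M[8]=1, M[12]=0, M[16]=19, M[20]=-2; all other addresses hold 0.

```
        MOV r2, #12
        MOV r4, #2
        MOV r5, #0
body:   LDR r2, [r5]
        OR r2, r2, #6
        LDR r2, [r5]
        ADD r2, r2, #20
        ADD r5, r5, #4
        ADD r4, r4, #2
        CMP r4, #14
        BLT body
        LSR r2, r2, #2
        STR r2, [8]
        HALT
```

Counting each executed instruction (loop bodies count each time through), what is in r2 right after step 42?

39

after MOV r2, #12: r2=12
after MOV r4, #2: r4=2
after MOV r5, #0: r5=0
after LDR r2, [r5]: r2=M[0]=0
after OR r2, r2, #6: r2=0|6=6
after LDR r2, [r5]: r2=M[0]=0
after ADD r2, r2, #20: r2=0+20=20
after ADD r5, r5, #4: r5=0+4=4
after ADD r4, r4, #2: r4=2+2=4
CMP r4, #14  (cmp 4,14)
BLT body: taken
after LDR r2, [r5]: r2=M[4]=13
after OR r2, r2, #6: r2=13|6=15
after LDR r2, [r5]: r2=M[4]=13
after ADD r2, r2, #20: r2=13+20=33
after ADD r5, r5, #4: r5=4+4=8
after ADD r4, r4, #2: r4=4+2=6
CMP r4, #14  (cmp 6,14)
BLT body: taken
after LDR r2, [r5]: r2=M[8]=1
after OR r2, r2, #6: r2=1|6=7
after LDR r2, [r5]: r2=M[8]=1
after ADD r2, r2, #20: r2=1+20=21
after ADD r5, r5, #4: r5=8+4=12
after ADD r4, r4, #2: r4=6+2=8
CMP r4, #14  (cmp 8,14)
BLT body: taken
after LDR r2, [r5]: r2=M[12]=0
after OR r2, r2, #6: r2=0|6=6
after LDR r2, [r5]: r2=M[12]=0
after ADD r2, r2, #20: r2=0+20=20
after ADD r5, r5, #4: r5=12+4=16
after ADD r4, r4, #2: r4=8+2=10
CMP r4, #14  (cmp 10,14)
BLT body: taken
after LDR r2, [r5]: r2=M[16]=19
after OR r2, r2, #6: r2=19|6=23
after LDR r2, [r5]: r2=M[16]=19
after ADD r2, r2, #20: r2=19+20=39
after ADD r5, r5, #4: r5=16+4=20
after ADD r4, r4, #2: r4=10+2=12
CMP r4, #14  (cmp 12,14)
After step 42: r2 = 39.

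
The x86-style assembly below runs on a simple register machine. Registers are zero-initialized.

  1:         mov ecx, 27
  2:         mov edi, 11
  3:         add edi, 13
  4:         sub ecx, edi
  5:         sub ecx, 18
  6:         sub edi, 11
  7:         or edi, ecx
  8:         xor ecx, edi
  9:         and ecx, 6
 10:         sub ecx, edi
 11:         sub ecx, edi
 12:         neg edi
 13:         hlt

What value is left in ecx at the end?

mov ecx, 27 → ecx=27
mov edi, 11 → edi=11
add edi, 13 → edi=11+13=24
sub ecx, edi → ecx=27-24=3
sub ecx, 18 → ecx=3-18=-15
sub edi, 11 → edi=24-11=13
or edi, ecx → edi=13|(-15)=-3
xor ecx, edi → ecx=(-15)^(-3)=12
and ecx, 6 → ecx=12&6=4
sub ecx, edi → ecx=4-(-3)=7
sub ecx, edi → ecx=7-(-3)=10
neg edi → edi=-(-3)=3
halt.

10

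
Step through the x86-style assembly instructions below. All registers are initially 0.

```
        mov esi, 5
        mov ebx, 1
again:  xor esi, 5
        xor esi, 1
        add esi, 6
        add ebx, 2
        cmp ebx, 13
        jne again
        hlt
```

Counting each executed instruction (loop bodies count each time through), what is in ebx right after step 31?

11

mov esi, 5 → esi=5
mov ebx, 1 → ebx=1
xor esi, 5 → esi=5^5=0
xor esi, 1 → esi=0^1=1
add esi, 6 → esi=1+6=7
add ebx, 2 → ebx=1+2=3
cmp ebx, 13  (cmp 3,13)
jne again: taken
xor esi, 5 → esi=7^5=2
xor esi, 1 → esi=2^1=3
add esi, 6 → esi=3+6=9
add ebx, 2 → ebx=3+2=5
cmp ebx, 13  (cmp 5,13)
jne again: taken
xor esi, 5 → esi=9^5=12
xor esi, 1 → esi=12^1=13
add esi, 6 → esi=13+6=19
add ebx, 2 → ebx=5+2=7
cmp ebx, 13  (cmp 7,13)
jne again: taken
xor esi, 5 → esi=19^5=22
xor esi, 1 → esi=22^1=23
add esi, 6 → esi=23+6=29
add ebx, 2 → ebx=7+2=9
cmp ebx, 13  (cmp 9,13)
jne again: taken
xor esi, 5 → esi=29^5=24
xor esi, 1 → esi=24^1=25
add esi, 6 → esi=25+6=31
add ebx, 2 → ebx=9+2=11
cmp ebx, 13  (cmp 11,13)
After step 31: ebx = 11.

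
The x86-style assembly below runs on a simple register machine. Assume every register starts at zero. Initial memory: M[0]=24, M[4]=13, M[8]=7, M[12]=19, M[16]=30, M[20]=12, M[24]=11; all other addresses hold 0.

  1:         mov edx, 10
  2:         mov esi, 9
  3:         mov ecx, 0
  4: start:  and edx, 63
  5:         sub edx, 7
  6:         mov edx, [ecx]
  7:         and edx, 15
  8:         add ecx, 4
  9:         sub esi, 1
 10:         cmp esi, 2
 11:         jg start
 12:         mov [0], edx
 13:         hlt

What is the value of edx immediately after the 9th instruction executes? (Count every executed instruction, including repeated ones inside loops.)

edx=10
esi=9
ecx=0
edx=10&63=10
edx=10-7=3
edx=M[0]=24
edx=24&15=8
ecx=0+4=4
esi=9-1=8
After step 9: edx = 8.

8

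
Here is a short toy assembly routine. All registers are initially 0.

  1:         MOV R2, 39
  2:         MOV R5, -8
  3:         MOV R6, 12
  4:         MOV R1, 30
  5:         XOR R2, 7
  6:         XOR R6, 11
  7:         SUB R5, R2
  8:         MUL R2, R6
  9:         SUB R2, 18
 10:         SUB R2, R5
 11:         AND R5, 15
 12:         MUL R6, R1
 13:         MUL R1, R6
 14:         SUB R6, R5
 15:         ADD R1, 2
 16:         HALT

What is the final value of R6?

202

after MOV R2, 39: R2=39
after MOV R5, -8: R5=-8
after MOV R6, 12: R6=12
after MOV R1, 30: R1=30
after XOR R2, 7: R2=39^7=32
after XOR R6, 11: R6=12^11=7
after SUB R5, R2: R5=(-8)-32=-40
after MUL R2, R6: R2=32*7=224
after SUB R2, 18: R2=224-18=206
after SUB R2, R5: R2=206-(-40)=246
after AND R5, 15: R5=(-40)&15=8
after MUL R6, R1: R6=7*30=210
after MUL R1, R6: R1=30*210=6300
after SUB R6, R5: R6=210-8=202
after ADD R1, 2: R1=6300+2=6302
halt.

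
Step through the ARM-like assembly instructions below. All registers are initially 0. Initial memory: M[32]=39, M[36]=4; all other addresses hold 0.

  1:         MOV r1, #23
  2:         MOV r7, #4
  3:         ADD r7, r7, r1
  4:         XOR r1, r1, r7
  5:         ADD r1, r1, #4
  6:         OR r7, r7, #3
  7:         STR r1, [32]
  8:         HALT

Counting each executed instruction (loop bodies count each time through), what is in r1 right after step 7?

r1=23
r7=4
r7=4+23=27
r1=23^27=12
r1=12+4=16
r7=27|3=27
STR r1, [32] → M[32]=16
After step 7: r1 = 16.

16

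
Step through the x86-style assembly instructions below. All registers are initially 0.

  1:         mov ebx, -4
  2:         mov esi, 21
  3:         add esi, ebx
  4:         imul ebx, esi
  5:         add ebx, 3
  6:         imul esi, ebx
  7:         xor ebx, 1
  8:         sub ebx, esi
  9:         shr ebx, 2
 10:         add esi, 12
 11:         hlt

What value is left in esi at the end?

-1093

after mov ebx, -4: ebx=-4
after mov esi, 21: esi=21
after add esi, ebx: esi=21+(-4)=17
after imul ebx, esi: ebx=(-4)*17=-68
after add ebx, 3: ebx=(-68)+3=-65
after imul esi, ebx: esi=17*(-65)=-1105
after xor ebx, 1: ebx=(-65)^1=-66
after sub ebx, esi: ebx=(-66)-(-1105)=1039
after shr ebx, 2: ebx=1039>>2=259
after add esi, 12: esi=(-1105)+12=-1093
halt.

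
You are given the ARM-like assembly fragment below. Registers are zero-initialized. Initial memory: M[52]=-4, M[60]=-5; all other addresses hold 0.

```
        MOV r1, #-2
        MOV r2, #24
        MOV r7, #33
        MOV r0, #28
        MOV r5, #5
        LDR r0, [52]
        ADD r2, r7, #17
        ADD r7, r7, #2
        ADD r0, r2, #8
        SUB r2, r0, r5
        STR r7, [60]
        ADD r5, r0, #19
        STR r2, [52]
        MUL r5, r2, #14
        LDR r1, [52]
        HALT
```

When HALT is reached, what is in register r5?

r1=-2
r2=24
r7=33
r0=28
r5=5
r0=M[52]=-4
r2=33+17=50
r7=33+2=35
r0=50+8=58
r2=58-5=53
STR r7, [60] → M[60]=35
r5=58+19=77
STR r2, [52] → M[52]=53
r5=53*14=742
r1=M[52]=53
halt.

742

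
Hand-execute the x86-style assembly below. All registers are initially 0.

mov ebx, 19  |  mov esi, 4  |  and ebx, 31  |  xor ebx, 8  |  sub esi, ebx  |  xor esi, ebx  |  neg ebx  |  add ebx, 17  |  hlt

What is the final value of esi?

ebx=19
esi=4
ebx=19&31=19
ebx=19^8=27
esi=4-27=-23
esi=(-23)^27=-14
ebx=-(27)=-27
ebx=(-27)+17=-10
halt.

-14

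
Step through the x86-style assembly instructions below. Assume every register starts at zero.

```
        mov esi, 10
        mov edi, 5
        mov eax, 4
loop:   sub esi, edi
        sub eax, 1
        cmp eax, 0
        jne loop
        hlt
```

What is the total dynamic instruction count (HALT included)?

20

esi=10
edi=5
eax=4
esi=10-5=5
eax=4-1=3
cmp eax, 0  (cmp 3,0)
jne loop: taken
esi=5-5=0
eax=3-1=2
cmp eax, 0  (cmp 2,0)
jne loop: taken
esi=0-5=-5
eax=2-1=1
cmp eax, 0  (cmp 1,0)
jne loop: taken
esi=(-5)-5=-10
eax=1-1=0
cmp eax, 0  (cmp 0,0)
jne loop: not taken
halt.
Total executed instructions: 20.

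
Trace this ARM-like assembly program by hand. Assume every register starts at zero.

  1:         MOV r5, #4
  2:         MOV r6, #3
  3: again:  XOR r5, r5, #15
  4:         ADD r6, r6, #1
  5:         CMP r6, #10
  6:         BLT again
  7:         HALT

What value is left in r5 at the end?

11

MOV r5, #4 → r5=4
MOV r6, #3 → r6=3
XOR r5, r5, #15 → r5=4^15=11
ADD r6, r6, #1 → r6=3+1=4
CMP r6, #10  (cmp 4,10)
BLT again: taken
XOR r5, r5, #15 → r5=11^15=4
ADD r6, r6, #1 → r6=4+1=5
CMP r6, #10  (cmp 5,10)
BLT again: taken
XOR r5, r5, #15 → r5=4^15=11
ADD r6, r6, #1 → r6=5+1=6
CMP r6, #10  (cmp 6,10)
BLT again: taken
XOR r5, r5, #15 → r5=11^15=4
ADD r6, r6, #1 → r6=6+1=7
CMP r6, #10  (cmp 7,10)
BLT again: taken
XOR r5, r5, #15 → r5=4^15=11
ADD r6, r6, #1 → r6=7+1=8
CMP r6, #10  (cmp 8,10)
BLT again: taken
XOR r5, r5, #15 → r5=11^15=4
ADD r6, r6, #1 → r6=8+1=9
CMP r6, #10  (cmp 9,10)
BLT again: taken
XOR r5, r5, #15 → r5=4^15=11
ADD r6, r6, #1 → r6=9+1=10
CMP r6, #10  (cmp 10,10)
BLT again: not taken
halt.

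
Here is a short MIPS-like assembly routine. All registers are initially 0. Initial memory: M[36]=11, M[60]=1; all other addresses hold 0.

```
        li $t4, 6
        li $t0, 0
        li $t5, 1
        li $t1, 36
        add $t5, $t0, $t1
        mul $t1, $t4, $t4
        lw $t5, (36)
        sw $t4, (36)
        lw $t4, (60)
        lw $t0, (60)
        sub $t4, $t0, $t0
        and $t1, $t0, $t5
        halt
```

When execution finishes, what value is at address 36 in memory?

6

li $t4, 6 → $t4=6
li $t0, 0 → $t0=0
li $t5, 1 → $t5=1
li $t1, 36 → $t1=36
add $t5, $t0, $t1 → $t5=0+36=36
mul $t1, $t4, $t4 → $t1=6*6=36
lw $t5, (36) → $t5=M[36]=11
sw $t4, (36) → M[36]=6
lw $t4, (60) → $t4=M[60]=1
lw $t0, (60) → $t0=M[60]=1
sub $t4, $t0, $t0 → $t4=1-1=0
and $t1, $t0, $t5 → $t1=1&11=1
halt.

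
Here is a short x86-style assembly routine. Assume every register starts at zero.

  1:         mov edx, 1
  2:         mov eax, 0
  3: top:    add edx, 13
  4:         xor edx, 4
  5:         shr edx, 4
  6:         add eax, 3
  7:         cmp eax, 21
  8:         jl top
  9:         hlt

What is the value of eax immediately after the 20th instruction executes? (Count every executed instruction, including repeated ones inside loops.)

9

after mov edx, 1: edx=1
after mov eax, 0: eax=0
after add edx, 13: edx=1+13=14
after xor edx, 4: edx=14^4=10
after shr edx, 4: edx=10>>4=0
after add eax, 3: eax=0+3=3
cmp eax, 21  (cmp 3,21)
jl top: taken
after add edx, 13: edx=0+13=13
after xor edx, 4: edx=13^4=9
after shr edx, 4: edx=9>>4=0
after add eax, 3: eax=3+3=6
cmp eax, 21  (cmp 6,21)
jl top: taken
after add edx, 13: edx=0+13=13
after xor edx, 4: edx=13^4=9
after shr edx, 4: edx=9>>4=0
after add eax, 3: eax=6+3=9
cmp eax, 21  (cmp 9,21)
jl top: taken
After step 20: eax = 9.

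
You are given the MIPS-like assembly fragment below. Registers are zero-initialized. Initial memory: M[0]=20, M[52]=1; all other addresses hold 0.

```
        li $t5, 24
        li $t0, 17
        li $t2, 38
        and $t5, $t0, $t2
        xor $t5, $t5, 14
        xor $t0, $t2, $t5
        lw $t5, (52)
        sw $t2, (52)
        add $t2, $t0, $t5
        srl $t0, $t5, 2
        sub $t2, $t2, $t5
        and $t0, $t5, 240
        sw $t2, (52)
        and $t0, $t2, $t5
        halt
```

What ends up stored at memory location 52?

$t5=24
$t0=17
$t2=38
$t5=17&38=0
$t5=0^14=14
$t0=38^14=40
$t5=M[52]=1
sw $t2, (52) → M[52]=38
$t2=40+1=41
$t0=1>>2=0
$t2=41-1=40
$t0=1&240=0
sw $t2, (52) → M[52]=40
$t0=40&1=0
halt.

40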